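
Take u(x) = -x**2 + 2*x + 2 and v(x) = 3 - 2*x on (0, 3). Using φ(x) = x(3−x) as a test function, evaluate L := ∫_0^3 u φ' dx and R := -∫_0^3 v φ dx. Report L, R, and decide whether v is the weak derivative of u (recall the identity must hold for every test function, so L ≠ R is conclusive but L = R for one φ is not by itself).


LHS = 9/2, RHS = 0. No, v is not the weak derivative of u.

u(x) = -x**2 + 2*x + 2, classical derivative u'(x) = 2 - 2*x.
φ(x) = x(3−x), so φ'(x) = 3 - 2*x.
Note φ(0) = φ(3) = 0, so the boundary term u·φ vanishes.
LHS = ∫_0^3 u(x) φ'(x) dx = ∫_0^3 (2*x^3 - 7*x^2 + 2*x + 6) dx. Term by term:
  ∫_0^3 2*x^3 dx = 81/2;  ∫_0^3 -7*x^2 dx = -63;  ∫_0^3 2*x dx = 9;
  ∫_0^3 6 dx = 18.
Sum: 81/2 − 63 + 9 + 18 = 9/2.
So LHS = 9/2.
∫_0^3 v(x) φ(x) dx = ∫_0^3 (2*x^3 - 9*x^2 + 9*x) dx. Term by term:
  ∫_0^3 2*x^3 dx = 81/2;  ∫_0^3 -9*x^2 dx = -81;  ∫_0^3 9*x dx = 81/2.
Sum: 81/2 − 81 + 81/2 = 0.
So RHS = -∫_0^3 v(x) φ(x) dx = 0.
LHS − RHS = 9/2 ≠ 0, so the identity fails.
(For a valid weak derivative the identity must hold for EVERY test function, in particular this one. The failure shows v is NOT the weak derivative of u.)
Correct weak derivative would be u'(x) = 2 - 2*x.


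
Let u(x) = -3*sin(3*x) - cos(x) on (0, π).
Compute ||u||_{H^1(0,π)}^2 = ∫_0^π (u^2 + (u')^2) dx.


||u||_{H^1(0,π)}^2 = 46*π

u'(x) = sin(x) - 9*cos(3*x).
Expand u² and (u')² and integrate term by term on (0, π), using: for integers n ≥ 1, ∫_0^π sin²(nx) dx = ∫_0^π cos²(nx) dx = π/2; for n ≠ n', ∫_0^π sin(nx)sin(n'x) dx = ∫_0^π cos(nx)cos(n'x) dx = 0; and by product-to-sum, ∫_0^π sin(nx)cos(n'x) dx = ½∫_0^π [sin((n+n')x) + sin((n−n')x)] dx, which is 0 when n+n' is even and 2n/(n²−n'²) when n+n' is odd (it need not vanish on (0, π)).
  u² squared terms: (-1)²·∫cos(x)² dx = 1·π/2 = π/2;  (-3)²·∫sin(3x)² dx = 9·π/2 = 9*π/2.
  u² cross terms: 2·(-1)·(-3)·∫cos(x)·sin(3x) dx = 6·(0) = 0.
  So ∫_0^π u² dx = π/2 + 9*π/2 + 0 = 5*π.
  (u')² squared terms: (-9)²·∫cos(3x)² dx = 81·π/2 = 81*π/2;  (1)²·∫sin(x)² dx = 1·π/2 = π/2.
  (u')² cross terms: 2·(-9)·(1)·∫cos(3x)·sin(x) dx = -18·(0) = 0.
  So ∫_0^π (u')² dx = 81*π/2 + π/2 + 0 = 41*π.
||u||_{H^1}^2 = (5*π) + (41*π) = 46*π.


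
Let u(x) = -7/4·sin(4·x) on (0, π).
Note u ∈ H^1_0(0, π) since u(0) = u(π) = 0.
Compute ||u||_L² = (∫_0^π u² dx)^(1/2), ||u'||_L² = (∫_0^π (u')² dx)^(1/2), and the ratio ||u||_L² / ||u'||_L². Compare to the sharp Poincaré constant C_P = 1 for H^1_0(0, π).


||u||_L² / ||u'||_L² = 1/4 < C_P = 1.

u(x) = -7/4·sin(4·x), so u'(x) = -7*cos(4*x).
Writing u(x) = A·sin(kπx/L) with A = -7/4 and k = 4, use ∫_0^L sin²(kπx/L) dx = L/2 and ∫_0^L cos²(kπx/L) dx = L/2.
u² = 49/16·sin²(4·x) and (u')² = 49·cos²(4·x), and each of sin², cos² integrates to L/2 = π/2 over (0, π).
∫_0^π u² dx = 49*π/32, so ||u||_L² = 7*sqrt(2)*sqrt(π)/8.
∫_0^π (u')² dx = 49*π/2, so ||u'||_L² = 7*sqrt(2)*sqrt(π)/2.
Ratio ||u||_L² / ||u'||_L² = 1/4.
Sharp Poincaré constant on H^1_0(0, π) is C_P = L/π = 1, achieved by sin(x).
This is the k = 4 harmonic; the ratio L/(kπ) is strictly less than C_P = L/π, consistent with the sharp inequality ||u||_L² ≤ C_P ||u'||_L².


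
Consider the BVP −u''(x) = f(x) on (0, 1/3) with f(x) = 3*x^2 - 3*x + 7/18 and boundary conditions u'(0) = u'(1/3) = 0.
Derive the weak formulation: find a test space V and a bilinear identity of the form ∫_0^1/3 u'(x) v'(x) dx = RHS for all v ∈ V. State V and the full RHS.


V = H^1(0, 1/3) (no boundary constraint on v; u is determined up to an additive constant); weak form: ∫_0^1/3 u'v' dx = ∫_0^1/3 (3*x^2 - 3*x + 7/18) v dx for all v ∈ V.

Multiply both sides by a test function v and integrate from 0 to 1/3:
  ∫_0^1/3 −u''(x) v(x) dx = ∫_0^1/3 f(x) v(x) dx.
Integrate the LHS by parts once:
  ∫_0^1/3 −u'' v dx = −[u'(x) v(x)]_0^1/3 + ∫_0^1/3 u'(x) v'(x) dx.
Thus ∫_0^1/3 u'(x) v'(x) dx = ∫_0^1/3 f(x) v(x) dx + [u'(x) v(x)]_0^1/3.
Choose V so that boundary terms are either known or forced to vanish.
u has homogeneous Neumann: u'(0) = u'(1/3) = 0. So [u' v]_0^1/3 = 0·v(1/3) − 0·v(0) = 0 for any v; take V = H^1(0, 1/3).
Weak formulation: find u (satisfying any essential BC) such that ∫_0^1/3 u'(x) v'(x) dx = ∫_0^1/3 f v dx for all v ∈ V (homogeneous Neumann, so boundary terms vanish).
Substituting f(x) = 3*x^2 - 3*x + 7/18, the right-hand side is ∫_0^1/3 (3*x^2 - 3*x + 7/18) v dx.
Compatibility check (pure Neumann): taking v ≡ 1 ∈ V gives 0 = ∫_0^1/3 f dx + (0) − (0), i.e. ∫_0^1/3 f dx must equal u'(0) − u'(1/3) = 0. Indeed ∫_0^1/3 (3*x^2 - 3*x + 7/18) dx = 0, so the data are compatible. The solution is then unique only up to an additive constant (fix it e.g. by requiring ∫_0^1/3 u dx = 0).


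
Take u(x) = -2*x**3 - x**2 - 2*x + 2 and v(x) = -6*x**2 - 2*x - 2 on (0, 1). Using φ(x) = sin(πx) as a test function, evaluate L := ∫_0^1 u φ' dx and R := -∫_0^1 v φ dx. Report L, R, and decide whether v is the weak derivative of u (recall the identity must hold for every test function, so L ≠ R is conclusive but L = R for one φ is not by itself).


LHS = -24/π^3 + 12/π, RHS = -24/π^3 + 12/π. Yes, v = u' weakly.

u(x) = -2*x**3 - x**2 - 2*x + 2, classical derivative u'(x) = -6*x**2 - 2*x - 2.
φ(x) = sin(πx), so φ'(x) = π*cos(π*x).
Note φ(0) = φ(1) = 0, so the boundary term u·φ vanishes.
LHS = ∫_0^1 u(x) φ'(x) dx = ∫_0^1 (-2*π*x^3*cos(π*x) - π*x^2*cos(π*x) - 2*π*x*cos(π*x) + 2*π*cos(π*x)) dx. Term by term:
  ∫_0^1 2*π*cos(π*x) dx = 0;  ∫_0^1 -π*x^2*cos(π*x) dx = 2/π;  ∫_0^1 -2*π*x*cos(π*x) dx = 4/π;
  ∫_0^1 -2*π*x^3*cos(π*x) dx = -24/π^3 + 6/π.
Sum: 0 + 2/π + 4/π + -24/π^3 + 6/π = -24/π^3 + 12/π.
So LHS = -24/π^3 + 12/π.
∫_0^1 v(x) φ(x) dx = ∫_0^1 (-6*x^2*sin(π*x) - 2*x*sin(π*x) - 2*sin(π*x)) dx. Term by term:
  ∫_0^1 -2*sin(π*x) dx = -4/π;  ∫_0^1 -6*x^2*sin(π*x) dx = -6/π + 24/π^3;  ∫_0^1 -2*x*sin(π*x) dx = -2/π.
Sum: -4/π + -6/π + 24/π^3 − 2/π = -12/π + 24/π^3.
So RHS = -∫_0^1 v(x) φ(x) dx = -24/π^3 + 12/π.
LHS = RHS, so the identity holds for this test φ.
Moreover u is smooth here and v(x) = u'(x) = -6*x**2 - 2*x - 2 pointwise, so the identity holds for every test function. Hence v is the weak derivative of u.


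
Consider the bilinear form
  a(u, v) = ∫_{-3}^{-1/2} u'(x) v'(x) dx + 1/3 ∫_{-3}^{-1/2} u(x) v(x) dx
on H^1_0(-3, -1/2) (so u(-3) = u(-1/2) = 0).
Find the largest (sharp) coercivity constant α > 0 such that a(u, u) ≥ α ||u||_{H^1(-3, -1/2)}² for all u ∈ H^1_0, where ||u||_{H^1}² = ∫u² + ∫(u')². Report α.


α = (25 + 12*π^2)/(3*(25 + 4*π^2))

Coercivity of a(·,·) on H^1_0(-3, -1/2) means a(u, u) ≥ α ||u||_{H^1}² for every u ∈ H^1_0.
The interval has length L = 5/2, and Poincaré/coercivity depend only on L. Here a(u, u) = ∫(u')² + (1/3)·∫u².
Here 0 < c = 1/3 < 1. The condition a(u,u) ≥ α||u||_{H^1}² reads (1−α)∫(u')² ≥ (α−c)∫u². Any admissible α is ≤ 1 (rapidly oscillating u have ∫u²/∫(u')² → 0), and α = 1 would force 0 ≥ (1−c)∫u², impossible since c < 1; so 1−α > 0. By the sharp Poincaré inequality on H^1_0 of an interval of length L, ∫(u')² ≥ (π/L)²∫u² with equality for the first sine mode sin(π(x−x₀)/L) (x₀ the left endpoint), so the inequality holds for all u iff (1−α)(π/L)² ≥ α − c, i.e. α ≤ ((π/L)² + c)/((π/L)² + 1) = (1 + c(L/π)²)/(1 + (L/π)²). With (π/L)² = 4*π^2/25 and c = 1/3, the largest admissible constant is α = ((π/L)² + c)/((π/L)² + 1).
Simplifying, α = (25 + 12*π^2)/(3*(25 + 4*π^2)).


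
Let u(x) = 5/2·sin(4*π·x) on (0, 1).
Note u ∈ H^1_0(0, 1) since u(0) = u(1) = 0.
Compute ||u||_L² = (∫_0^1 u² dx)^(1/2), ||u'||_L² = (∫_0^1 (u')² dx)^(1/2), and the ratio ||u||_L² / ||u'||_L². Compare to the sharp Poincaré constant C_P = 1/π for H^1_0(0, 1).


||u||_L² / ||u'||_L² = 1/(4*π) < C_P = 1/π.

u(x) = 5/2·sin(4*π·x), so u'(x) = 10*π*cos(4*π*x).
Writing u(x) = A·sin(kπx/L) with A = 5/2 and k = 4, use ∫_0^L sin²(kπx/L) dx = L/2 and ∫_0^L cos²(kπx/L) dx = L/2.
u² = 25/4·sin²(4*π·x) and (u')² = 100*π^2·cos²(4*π·x), and each of sin², cos² integrates to L/2 = 1/2 over (0, 1).
∫_0^1 u² dx = 25/8, so ||u||_L² = 5*sqrt(2)/4.
∫_0^1 (u')² dx = 50*π^2, so ||u'||_L² = 5*sqrt(2)*π.
Ratio ||u||_L² / ||u'||_L² = 1/(4*π).
Sharp Poincaré constant on H^1_0(0, 1) is C_P = L/π = 1/π, achieved by sin(π·x).
This is the k = 4 harmonic; the ratio L/(kπ) is strictly less than C_P = L/π, consistent with the sharp inequality ||u||_L² ≤ C_P ||u'||_L².


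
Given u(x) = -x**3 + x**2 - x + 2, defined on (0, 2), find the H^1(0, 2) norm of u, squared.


||u||_{H^1}^2 = 3754/105

The H^1 norm (squared) on an interval (0, L) is
  ||u||_{H^1}^2 = ∫_0^L u(x)^2 dx + ∫_0^L u'(x)^2 dx.
Compute u'(x) = -3*x**2 + 2*x - 1.
Then u(x)^2 = x**6 - 2*x**5 + 3*x**4 - 6*x**3 + 5*x**2 - 4*x + 4 and u'(x)^2 = 9*x**4 - 12*x**3 + 10*x**2 - 4*x + 1.
Integrate each monomial from 0 to 2 using ∫_0^2 c·x^n dx = c·2^(n+1)/(n+1):
  ∫_0^2 u(x)^2 dx = ∫_0^2 (x^6 - 2*x^5 + 3*x^4 - 6*x^3 + 5*x^2 - 4*x + 4) dx. Term by term:
    ∫_0^2 x^6 dx = 128/7;  ∫_0^2 -2*x^5 dx = -64/3;  ∫_0^2 3*x^4 dx = 96/5;
    ∫_0^2 -6*x^3 dx = -24;  ∫_0^2 5*x^2 dx = 40/3;  ∫_0^2 -4*x dx = -8;
    ∫_0^2 4 dx = 8.
  Sum: 128/7 − 64/3 + 96/5 − 24 + 40/3 − 8 + 8 = 192/35.
  ∫_0^2 u'(x)^2 dx = ∫_0^2 (9*x^4 - 12*x^3 + 10*x^2 - 4*x + 1) dx. Term by term:
    ∫_0^2 9*x^4 dx = 288/5;  ∫_0^2 -12*x^3 dx = -48;  ∫_0^2 10*x^2 dx = 80/3;
    ∫_0^2 -4*x dx = -8;  ∫_0^2 1 dx = 2.
  Sum: 288/5 − 48 + 80/3 − 8 + 2 = 454/15.
Adding: ||u||_{H^1}^2 = 192/35 + 454/15 = 3754/105.


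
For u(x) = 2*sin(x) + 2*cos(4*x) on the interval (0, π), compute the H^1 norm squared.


||u||_{H^1(0,π)}^2 = -272/15 + 38*π

u'(x) = -8*sin(4*x) + 2*cos(x).
Expand u² and (u')² and integrate term by term on (0, π), using: for integers n ≥ 1, ∫_0^π sin²(nx) dx = ∫_0^π cos²(nx) dx = π/2; for n ≠ n', ∫_0^π sin(nx)sin(n'x) dx = ∫_0^π cos(nx)cos(n'x) dx = 0; and by product-to-sum, ∫_0^π sin(nx)cos(n'x) dx = ½∫_0^π [sin((n+n')x) + sin((n−n')x)] dx, which is 0 when n+n' is even and 2n/(n²−n'²) when n+n' is odd (it need not vanish on (0, π)).
  u² squared terms: (2)²·∫cos(4x)² dx = 4·π/2 = 2*π;  (2)²·∫sin(x)² dx = 4·π/2 = 2*π.
  u² cross terms: 2·(2)·(2)·∫cos(4x)·sin(x) dx = 8·(-2/15) = -16/15.
  So ∫_0^π u² dx = 2*π + 2*π − 16/15 = -16/15 + 4*π.
  (u')² squared terms: (-8)²·∫sin(4x)² dx = 64·π/2 = 32*π;  (2)²·∫cos(x)² dx = 4·π/2 = 2*π.
  (u')² cross terms: 2·(-8)·(2)·∫sin(4x)·cos(x) dx = -32·(8/15) = -256/15.
  So ∫_0^π (u')² dx = 32*π + 2*π − 256/15 = -256/15 + 34*π.
||u||_{H^1}^2 = (-16/15 + 4*π) + (-256/15 + 34*π) = -272/15 + 38*π.


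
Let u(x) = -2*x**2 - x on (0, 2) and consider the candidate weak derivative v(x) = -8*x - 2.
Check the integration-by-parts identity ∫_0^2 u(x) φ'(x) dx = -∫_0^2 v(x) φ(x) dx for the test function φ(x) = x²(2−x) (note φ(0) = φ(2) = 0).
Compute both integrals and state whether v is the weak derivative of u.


LHS = 116/15, RHS = 232/15. No, v is not the weak derivative of u.

u(x) = -2*x**2 - x, classical derivative u'(x) = -4*x - 1.
φ(x) = x²(2−x), so φ'(x) = x*(4 - 3*x).
Note φ(0) = φ(2) = 0, so the boundary term u·φ vanishes.
LHS = ∫_0^2 u(x) φ'(x) dx = ∫_0^2 (6*x^4 - 5*x^3 - 4*x^2) dx. Term by term:
  ∫_0^2 6*x^4 dx = 192/5;  ∫_0^2 -5*x^3 dx = -20;  ∫_0^2 -4*x^2 dx = -32/3.
Sum: 192/5 − 20 − 32/3 = 116/15.
So LHS = 116/15.
∫_0^2 v(x) φ(x) dx = ∫_0^2 (8*x^4 - 14*x^3 - 4*x^2) dx. Term by term:
  ∫_0^2 8*x^4 dx = 256/5;  ∫_0^2 -14*x^3 dx = -56;  ∫_0^2 -4*x^2 dx = -32/3.
Sum: 256/5 − 56 − 32/3 = -232/15.
So RHS = -∫_0^2 v(x) φ(x) dx = 232/15.
LHS − RHS = -116/15 ≠ 0, so the identity fails.
(For a valid weak derivative the identity must hold for EVERY test function, in particular this one. The failure shows v is NOT the weak derivative of u.)
Correct weak derivative would be u'(x) = -4*x - 1.


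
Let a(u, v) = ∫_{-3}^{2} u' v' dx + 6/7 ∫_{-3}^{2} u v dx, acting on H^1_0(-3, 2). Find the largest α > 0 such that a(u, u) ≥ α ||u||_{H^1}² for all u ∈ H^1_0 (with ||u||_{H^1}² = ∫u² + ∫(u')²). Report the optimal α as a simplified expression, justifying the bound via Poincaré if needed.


α = (π^2 + 150/7)/(π^2 + 25)

Coercivity of a(·,·) on H^1_0(-3, 2) means a(u, u) ≥ α ||u||_{H^1}² for every u ∈ H^1_0.
The interval has length L = 5, and Poincaré/coercivity depend only on L. Here a(u, u) = ∫(u')² + (6/7)·∫u².
Here 0 < c = 6/7 < 1. The condition a(u,u) ≥ α||u||_{H^1}² reads (1−α)∫(u')² ≥ (α−c)∫u². Any admissible α is ≤ 1 (rapidly oscillating u have ∫u²/∫(u')² → 0), and α = 1 would force 0 ≥ (1−c)∫u², impossible since c < 1; so 1−α > 0. By the sharp Poincaré inequality on H^1_0 of an interval of length L, ∫(u')² ≥ (π/L)²∫u² with equality for the first sine mode sin(π(x−x₀)/L) (x₀ the left endpoint), so the inequality holds for all u iff (1−α)(π/L)² ≥ α − c, i.e. α ≤ ((π/L)² + c)/((π/L)² + 1) = (1 + c(L/π)²)/(1 + (L/π)²). With (π/L)² = π^2/25 and c = 6/7, the largest admissible constant is α = ((π/L)² + c)/((π/L)² + 1).
Simplifying, α = (π^2 + 150/7)/(π^2 + 25).


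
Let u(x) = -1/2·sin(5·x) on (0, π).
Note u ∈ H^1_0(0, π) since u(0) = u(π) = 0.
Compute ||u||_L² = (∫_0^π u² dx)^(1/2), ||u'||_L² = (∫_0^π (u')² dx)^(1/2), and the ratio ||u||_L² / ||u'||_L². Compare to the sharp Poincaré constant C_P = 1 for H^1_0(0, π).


||u||_L² / ||u'||_L² = 1/5 < C_P = 1.

u(x) = -1/2·sin(5·x), so u'(x) = -5*cos(5*x)/2.
Writing u(x) = A·sin(kπx/L) with A = -1/2 and k = 5, use ∫_0^L sin²(kπx/L) dx = L/2 and ∫_0^L cos²(kπx/L) dx = L/2.
u² = 1/4·sin²(5·x) and (u')² = 25/4·cos²(5·x), and each of sin², cos² integrates to L/2 = π/2 over (0, π).
∫_0^π u² dx = π/8, so ||u||_L² = sqrt(2)*sqrt(π)/4.
∫_0^π (u')² dx = 25*π/8, so ||u'||_L² = 5*sqrt(2)*sqrt(π)/4.
Ratio ||u||_L² / ||u'||_L² = 1/5.
Sharp Poincaré constant on H^1_0(0, π) is C_P = L/π = 1, achieved by sin(x).
This is the k = 5 harmonic; the ratio L/(kπ) is strictly less than C_P = L/π, consistent with the sharp inequality ||u||_L² ≤ C_P ||u'||_L².


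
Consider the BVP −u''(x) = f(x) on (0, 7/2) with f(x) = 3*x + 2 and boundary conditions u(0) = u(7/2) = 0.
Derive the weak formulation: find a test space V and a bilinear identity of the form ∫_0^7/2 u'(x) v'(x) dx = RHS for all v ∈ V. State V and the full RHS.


V = H^1_0(0, 7/2) (so v(0) = v(7/2) = 0); weak form: ∫_0^7/2 u'v' dx = ∫_0^7/2 (3*x + 2) v dx for all v ∈ V.

Multiply both sides by a test function v and integrate from 0 to 7/2:
  ∫_0^7/2 −u''(x) v(x) dx = ∫_0^7/2 f(x) v(x) dx.
Integrate the LHS by parts once:
  ∫_0^7/2 −u'' v dx = −[u'(x) v(x)]_0^7/2 + ∫_0^7/2 u'(x) v'(x) dx.
Thus ∫_0^7/2 u'(x) v'(x) dx = ∫_0^7/2 f(x) v(x) dx + [u'(x) v(x)]_0^7/2.
Choose V so that boundary terms are either known or forced to vanish.
u is Dirichlet: u(0) = u(7/2) = 0. Let V = H^1_0(0, 7/2); then v(0) = v(7/2) = 0, and [u' v]_0^7/2 = 0.
Weak formulation: find u (satisfying any essential BC) such that ∫_0^7/2 u'(x) v'(x) dx = ∫_0^7/2 f v dx for all v ∈ V.
Substituting f(x) = 3*x + 2, the right-hand side is ∫_0^7/2 (3*x + 2) v dx.


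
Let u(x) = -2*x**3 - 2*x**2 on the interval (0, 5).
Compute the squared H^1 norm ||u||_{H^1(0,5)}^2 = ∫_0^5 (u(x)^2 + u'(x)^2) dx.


||u||_{H^1}^2 = 690500/7

The H^1 norm (squared) on an interval (0, L) is
  ||u||_{H^1}^2 = ∫_0^L u(x)^2 dx + ∫_0^L u'(x)^2 dx.
Compute u'(x) = -6*x**2 - 4*x.
Then u(x)^2 = 4*x**6 + 8*x**5 + 4*x**4 and u'(x)^2 = 36*x**4 + 48*x**3 + 16*x**2.
Integrate each monomial from 0 to 5 using ∫_0^5 c·x^n dx = c·5^(n+1)/(n+1):
  ∫_0^5 u(x)^2 dx = ∫_0^5 (4*x^6 + 8*x^5 + 4*x^4) dx. Term by term:
    ∫_0^5 4*x^6 dx = 312500/7;  ∫_0^5 8*x^5 dx = 62500/3;  ∫_0^5 4*x^4 dx = 2500.
  Sum: 312500/7 + 62500/3 + 2500 = 1427500/21.
  ∫_0^5 u'(x)^2 dx = ∫_0^5 (36*x^4 + 48*x^3 + 16*x^2) dx. Term by term:
    ∫_0^5 36*x^4 dx = 22500;  ∫_0^5 48*x^3 dx = 7500;  ∫_0^5 16*x^2 dx = 2000/3.
  Sum: 22500 + 7500 + 2000/3 = 92000/3.
Adding: ||u||_{H^1}^2 = 1427500/21 + 92000/3 = 690500/7.


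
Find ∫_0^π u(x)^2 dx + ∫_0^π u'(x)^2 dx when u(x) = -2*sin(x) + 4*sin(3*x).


||u||_{H^1(0,π)}^2 = 84*π

u'(x) = -2*cos(x) + 12*cos(3*x).
Expand u² and (u')² and integrate term by term on (0, π), using: for integers n ≥ 1, ∫_0^π sin²(nx) dx = ∫_0^π cos²(nx) dx = π/2; for n ≠ n', ∫_0^π sin(nx)sin(n'x) dx = ∫_0^π cos(nx)cos(n'x) dx = 0; and by product-to-sum, ∫_0^π sin(nx)cos(n'x) dx = ½∫_0^π [sin((n+n')x) + sin((n−n')x)] dx, which is 0 when n+n' is even and 2n/(n²−n'²) when n+n' is odd (it need not vanish on (0, π)).
  u² squared terms: (-2)²·∫sin(x)² dx = 4·π/2 = 2*π;  (4)²·∫sin(3x)² dx = 16·π/2 = 8*π.
  u² cross terms: 2·(-2)·(4)·∫sin(x)·sin(3x) dx = -16·(0) = 0.
  So ∫_0^π u² dx = 2*π + 8*π + 0 = 10*π.
  (u')² squared terms: (-2)²·∫cos(x)² dx = 4·π/2 = 2*π;  (12)²·∫cos(3x)² dx = 144·π/2 = 72*π.
  (u')² cross terms: 2·(-2)·(12)·∫cos(x)·cos(3x) dx = -48·(0) = 0.
  So ∫_0^π (u')² dx = 2*π + 72*π + 0 = 74*π.
||u||_{H^1}^2 = (10*π) + (74*π) = 84*π.


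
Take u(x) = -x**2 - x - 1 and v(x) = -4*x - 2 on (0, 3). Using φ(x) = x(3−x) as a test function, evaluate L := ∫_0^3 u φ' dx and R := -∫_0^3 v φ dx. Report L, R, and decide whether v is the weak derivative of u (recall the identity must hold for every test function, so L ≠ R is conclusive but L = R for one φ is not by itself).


LHS = 18, RHS = 36. No, v is not the weak derivative of u.

u(x) = -x**2 - x - 1, classical derivative u'(x) = -2*x - 1.
φ(x) = x(3−x), so φ'(x) = 3 - 2*x.
Note φ(0) = φ(3) = 0, so the boundary term u·φ vanishes.
LHS = ∫_0^3 u(x) φ'(x) dx = ∫_0^3 (2*x^3 - x^2 - x - 3) dx. Term by term:
  ∫_0^3 2*x^3 dx = 81/2;  ∫_0^3 -x^2 dx = -9;  ∫_0^3 -x dx = -9/2;
  ∫_0^3 -3 dx = -9.
Sum: 81/2 − 9 − 9/2 − 9 = 18.
So LHS = 18.
∫_0^3 v(x) φ(x) dx = ∫_0^3 (4*x^3 - 10*x^2 - 6*x) dx. Term by term:
  ∫_0^3 4*x^3 dx = 81;  ∫_0^3 -10*x^2 dx = -90;  ∫_0^3 -6*x dx = -27.
Sum: 81 − 90 − 27 = -36.
So RHS = -∫_0^3 v(x) φ(x) dx = 36.
LHS − RHS = -18 ≠ 0, so the identity fails.
(For a valid weak derivative the identity must hold for EVERY test function, in particular this one. The failure shows v is NOT the weak derivative of u.)
Correct weak derivative would be u'(x) = -2*x - 1.


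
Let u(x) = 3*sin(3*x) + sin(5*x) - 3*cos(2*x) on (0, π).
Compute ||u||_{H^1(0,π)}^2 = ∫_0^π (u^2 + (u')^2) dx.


||u||_{H^1(0,π)}^2 = -856/7 + 161*π/2

u'(x) = 6*sin(2*x) + 9*cos(3*x) + 5*cos(5*x).
Expand u² and (u')² and integrate term by term on (0, π), using: for integers n ≥ 1, ∫_0^π sin²(nx) dx = ∫_0^π cos²(nx) dx = π/2; for n ≠ n', ∫_0^π sin(nx)sin(n'x) dx = ∫_0^π cos(nx)cos(n'x) dx = 0; and by product-to-sum, ∫_0^π sin(nx)cos(n'x) dx = ½∫_0^π [sin((n+n')x) + sin((n−n')x)] dx, which is 0 when n+n' is even and 2n/(n²−n'²) when n+n' is odd (it need not vanish on (0, π)).
  u² squared terms: (-3)²·∫cos(2x)² dx = 9·π/2 = 9*π/2;  (3)²·∫sin(3x)² dx = 9·π/2 = 9*π/2;  (1)²·∫sin(5x)² dx = 1·π/2 = π/2.
  u² cross terms: 2·(-3)·(3)·∫cos(2x)·sin(3x) dx = -18·(6/5) = -108/5;  2·(-3)·(1)·∫cos(2x)·sin(5x) dx = -6·(10/21) = -20/7;  2·(3)·(1)·∫sin(3x)·sin(5x) dx = 6·(0) = 0.
  So ∫_0^π u² dx = 9*π/2 + 9*π/2 + π/2 − 108/5 − 20/7 + 0 = -856/35 + 19*π/2.
  (u')² squared terms: (5)²·∫cos(5x)² dx = 25·π/2 = 25*π/2;  (6)²·∫sin(2x)² dx = 36·π/2 = 18*π;  (9)²·∫cos(3x)² dx = 81·π/2 = 81*π/2.
  (u')² cross terms: 2·(5)·(6)·∫cos(5x)·sin(2x) dx = 60·(-4/21) = -80/7;  2·(5)·(9)·∫cos(5x)·cos(3x) dx = 90·(0) = 0;  2·(6)·(9)·∫sin(2x)·cos(3x) dx = 108·(-4/5) = -432/5.
  So ∫_0^π (u')² dx = 25*π/2 + 18*π + 81*π/2 − 80/7 + 0 − 432/5 = -3424/35 + 71*π.
||u||_{H^1}^2 = (-856/35 + 19*π/2) + (-3424/35 + 71*π) = -856/7 + 161*π/2.


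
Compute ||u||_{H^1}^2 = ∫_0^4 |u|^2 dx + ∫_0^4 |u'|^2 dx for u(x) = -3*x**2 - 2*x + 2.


||u||_{H^1}^2 = 50528/15

The H^1 norm (squared) on an interval (0, L) is
  ||u||_{H^1}^2 = ∫_0^L u(x)^2 dx + ∫_0^L u'(x)^2 dx.
Compute u'(x) = -6*x - 2.
Then u(x)^2 = 9*x**4 + 12*x**3 - 8*x**2 - 8*x + 4 and u'(x)^2 = 36*x**2 + 24*x + 4.
Integrate each monomial from 0 to 4 using ∫_0^4 c·x^n dx = c·4^(n+1)/(n+1):
  ∫_0^4 u(x)^2 dx = ∫_0^4 (9*x^4 + 12*x^3 - 8*x^2 - 8*x + 4) dx. Term by term:
    ∫_0^4 9*x^4 dx = 9216/5;  ∫_0^4 12*x^3 dx = 768;  ∫_0^4 -8*x^2 dx = -512/3;
    ∫_0^4 -8*x dx = -64;  ∫_0^4 4 dx = 16.
  Sum: 9216/5 + 768 − 512/3 − 64 + 16 = 35888/15.
  ∫_0^4 u'(x)^2 dx = ∫_0^4 (36*x^2 + 24*x + 4) dx. Term by term:
    ∫_0^4 36*x^2 dx = 768;  ∫_0^4 24*x dx = 192;  ∫_0^4 4 dx = 16.
  Sum: 768 + 192 + 16 = 976.
Adding: ||u||_{H^1}^2 = 35888/15 + 976 = 50528/15.


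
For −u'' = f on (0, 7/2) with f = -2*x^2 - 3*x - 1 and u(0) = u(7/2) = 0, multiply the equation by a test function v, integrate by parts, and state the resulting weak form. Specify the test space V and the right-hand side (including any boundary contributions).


V = H^1_0(0, 7/2) (so v(0) = v(7/2) = 0); weak form: ∫_0^7/2 u'v' dx = ∫_0^7/2 (-2*x^2 - 3*x - 1) v dx for all v ∈ V.

Multiply both sides by a test function v and integrate from 0 to 7/2:
  ∫_0^7/2 −u''(x) v(x) dx = ∫_0^7/2 f(x) v(x) dx.
Integrate the LHS by parts once:
  ∫_0^7/2 −u'' v dx = −[u'(x) v(x)]_0^7/2 + ∫_0^7/2 u'(x) v'(x) dx.
Thus ∫_0^7/2 u'(x) v'(x) dx = ∫_0^7/2 f(x) v(x) dx + [u'(x) v(x)]_0^7/2.
Choose V so that boundary terms are either known or forced to vanish.
u is Dirichlet: u(0) = u(7/2) = 0. Let V = H^1_0(0, 7/2); then v(0) = v(7/2) = 0, and [u' v]_0^7/2 = 0.
Weak formulation: find u (satisfying any essential BC) such that ∫_0^7/2 u'(x) v'(x) dx = ∫_0^7/2 f v dx for all v ∈ V.
Substituting f(x) = -2*x^2 - 3*x - 1, the right-hand side is ∫_0^7/2 (-2*x^2 - 3*x - 1) v dx.


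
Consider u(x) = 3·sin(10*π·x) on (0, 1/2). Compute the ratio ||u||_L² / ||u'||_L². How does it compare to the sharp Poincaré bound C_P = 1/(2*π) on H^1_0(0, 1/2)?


||u||_L² / ||u'||_L² = 1/(10*π) < C_P = 1/(2*π).

u(x) = 3·sin(10*π·x), so u'(x) = 30*π*cos(10*π*x).
Writing u(x) = A·sin(kπx/L) with A = 3 and k = 5, use ∫_0^L sin²(kπx/L) dx = L/2 and ∫_0^L cos²(kπx/L) dx = L/2.
u² = 9·sin²(10*π·x) and (u')² = 900*π^2·cos²(10*π·x), and each of sin², cos² integrates to L/2 = 1/4 over (0, 1/2).
∫_0^1/2 u² dx = 9/4, so ||u||_L² = 3/2.
∫_0^1/2 (u')² dx = 225*π^2, so ||u'||_L² = 15*π.
Ratio ||u||_L² / ||u'||_L² = 1/(10*π).
Sharp Poincaré constant on H^1_0(0, 1/2) is C_P = L/π = 1/(2*π), achieved by sin(2*π·x).
This is the k = 5 harmonic; the ratio L/(kπ) is strictly less than C_P = L/π, consistent with the sharp inequality ||u||_L² ≤ C_P ||u'||_L².


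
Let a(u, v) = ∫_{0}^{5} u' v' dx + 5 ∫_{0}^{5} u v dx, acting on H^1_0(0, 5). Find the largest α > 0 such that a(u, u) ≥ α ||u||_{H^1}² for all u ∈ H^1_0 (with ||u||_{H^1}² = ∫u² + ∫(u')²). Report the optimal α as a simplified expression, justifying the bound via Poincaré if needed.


α = 1

Coercivity of a(·,·) on H^1_0(0, 5) means a(u, u) ≥ α ||u||_{H^1}² for every u ∈ H^1_0.
The interval has length L = 5, and Poincaré/coercivity depend only on L. Here a(u, u) = ∫(u')² + (5)·∫u².
Here c = 5 ≥ 1, so a(u,u) = ∫(u')² + c∫u² ≥ ∫(u')² + ∫u² = ||u||_{H^1}², i.e. α = 1 works. No larger α is possible: a(u,u) ≥ α||u||_{H^1}² means (1−α)∫(u')² ≥ (α−c)∫u², and for the modes u_n = sin(nπ(x−x₀)/L) (x₀ the left endpoint) one has ∫u_n²/∫(u_n')² = (L/(nπ))² → 0, so a(u_n,u_n)/||u_n||_{H^1}² → 1. Hence the optimal constant is α = 1.
Therefore α = 1.


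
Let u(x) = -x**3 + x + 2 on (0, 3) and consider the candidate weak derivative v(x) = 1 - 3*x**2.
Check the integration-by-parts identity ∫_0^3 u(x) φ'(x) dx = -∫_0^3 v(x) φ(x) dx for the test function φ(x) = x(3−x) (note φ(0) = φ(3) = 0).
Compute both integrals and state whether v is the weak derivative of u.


LHS = 639/20, RHS = 639/20. Yes, v = u' weakly.

u(x) = -x**3 + x + 2, classical derivative u'(x) = 1 - 3*x**2.
φ(x) = x(3−x), so φ'(x) = 3 - 2*x.
Note φ(0) = φ(3) = 0, so the boundary term u·φ vanishes.
LHS = ∫_0^3 u(x) φ'(x) dx = ∫_0^3 (2*x^4 - 3*x^3 - 2*x^2 - x + 6) dx. Term by term:
  ∫_0^3 2*x^4 dx = 486/5;  ∫_0^3 -3*x^3 dx = -243/4;  ∫_0^3 -2*x^2 dx = -18;
  ∫_0^3 -x dx = -9/2;  ∫_0^3 6 dx = 18.
Sum: 486/5 − 243/4 − 18 − 9/2 + 18 = 639/20.
So LHS = 639/20.
∫_0^3 v(x) φ(x) dx = ∫_0^3 (3*x^4 - 9*x^3 - x^2 + 3*x) dx. Term by term:
  ∫_0^3 3*x^4 dx = 729/5;  ∫_0^3 -9*x^3 dx = -729/4;  ∫_0^3 -x^2 dx = -9;
  ∫_0^3 3*x dx = 27/2.
Sum: 729/5 − 729/4 − 9 + 27/2 = -639/20.
So RHS = -∫_0^3 v(x) φ(x) dx = 639/20.
LHS = RHS, so the identity holds for this test φ.
Moreover u is smooth here and v(x) = u'(x) = 1 - 3*x**2 pointwise, so the identity holds for every test function. Hence v is the weak derivative of u.


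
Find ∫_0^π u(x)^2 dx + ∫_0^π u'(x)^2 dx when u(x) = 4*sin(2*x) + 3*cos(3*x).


||u||_{H^1(0,π)}^2 = -192 + 85*π

u'(x) = -9*sin(3*x) + 8*cos(2*x).
Expand u² and (u')² and integrate term by term on (0, π), using: for integers n ≥ 1, ∫_0^π sin²(nx) dx = ∫_0^π cos²(nx) dx = π/2; for n ≠ n', ∫_0^π sin(nx)sin(n'x) dx = ∫_0^π cos(nx)cos(n'x) dx = 0; and by product-to-sum, ∫_0^π sin(nx)cos(n'x) dx = ½∫_0^π [sin((n+n')x) + sin((n−n')x)] dx, which is 0 when n+n' is even and 2n/(n²−n'²) when n+n' is odd (it need not vanish on (0, π)).
  u² squared terms: (3)²·∫cos(3x)² dx = 9·π/2 = 9*π/2;  (4)²·∫sin(2x)² dx = 16·π/2 = 8*π.
  u² cross terms: 2·(3)·(4)·∫cos(3x)·sin(2x) dx = 24·(-4/5) = -96/5.
  So ∫_0^π u² dx = 9*π/2 + 8*π − 96/5 = -96/5 + 25*π/2.
  (u')² squared terms: (-9)²·∫sin(3x)² dx = 81·π/2 = 81*π/2;  (8)²·∫cos(2x)² dx = 64·π/2 = 32*π.
  (u')² cross terms: 2·(-9)·(8)·∫sin(3x)·cos(2x) dx = -144·(6/5) = -864/5.
  So ∫_0^π (u')² dx = 81*π/2 + 32*π − 864/5 = -864/5 + 145*π/2.
||u||_{H^1}^2 = (-96/5 + 25*π/2) + (-864/5 + 145*π/2) = -192 + 85*π.


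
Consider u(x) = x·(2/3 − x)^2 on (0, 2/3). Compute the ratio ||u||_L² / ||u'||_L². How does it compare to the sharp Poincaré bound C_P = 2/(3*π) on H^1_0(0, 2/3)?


||u||_L² / ||u'||_L² = sqrt(14)/21 < C_P = 2/(3*π).

u(x) = x·(2/3 − x)^2, so u'(x) = (3*x - 2)*(9*x - 2)/9.
u(x) = x·(2/3 − x)^2 vanishes at x = 0 and x = 2/3, so u ∈ H^1_0(0, 2/3). Differentiate via the product rule and integrate the resulting polynomials term by term.
  ∫_0^2/3 u² dx = ∫_0^2/3 (x^6 - 8*x^5/3 + 8*x^4/3 - 32*x^3/27 + 16*x^2/81) dx. Term by term:
    ∫_0^2/3 x^6 dx = 128/15309;  ∫_0^2/3 -8*x^5/3 dx = -256/6561;  ∫_0^2/3 8*x^4/3 dx = 256/3645;
    ∫_0^2/3 -32*x^3/27 dx = -128/2187;  ∫_0^2/3 16*x^2/81 dx = 128/6561.
  Sum: 128/15309 − 256/6561 + 256/3645 − 128/2187 + 128/6561 = 128/229635.
  ∫_0^2/3 (u')² dx = ∫_0^2/3 (9*x^4 - 16*x^3 + 88*x^2/9 - 64*x/27 + 16/81) dx. Term by term:
    ∫_0^2/3 9*x^4 dx = 32/135;  ∫_0^2/3 -16*x^3 dx = -64/81;  ∫_0^2/3 88*x^2/9 dx = 704/729;
    ∫_0^2/3 -64*x/27 dx = -128/243;  ∫_0^2/3 16/81 dx = 32/243.
  Sum: 32/135 − 64/81 + 704/729 − 128/243 + 32/243 = 64/3645.
∫_0^2/3 u² dx = 128/229635, so ||u||_L² = 8*sqrt(70)/2835.
∫_0^2/3 (u')² dx = 64/3645, so ||u'||_L² = 8*sqrt(5)/135.
Ratio ||u||_L² / ||u'||_L² = sqrt(14)/21.
Sharp Poincaré constant on H^1_0(0, 2/3) is C_P = L/π = 2/(3*π), achieved by sin(3*π/2·x).
A polynomial bump cannot attain the sharp Poincaré constant (only the first sine eigenfunction does), so the ratio is strictly less than C_P, consistent with ||u||_L² ≤ C_P ||u'||_L².


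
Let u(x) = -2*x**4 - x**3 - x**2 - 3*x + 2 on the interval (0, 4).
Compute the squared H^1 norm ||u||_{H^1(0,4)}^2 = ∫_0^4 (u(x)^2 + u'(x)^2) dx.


||u||_{H^1}^2 = 23051020/63

The H^1 norm (squared) on an interval (0, L) is
  ||u||_{H^1}^2 = ∫_0^L u(x)^2 dx + ∫_0^L u'(x)^2 dx.
Compute u'(x) = -8*x**3 - 3*x**2 - 2*x - 3.
Then u(x)^2 = 4*x**8 + 4*x**7 + 5*x**6 + 14*x**5 - x**4 + 2*x**3 + 5*x**2 - 12*x + 4 and u'(x)^2 = 64*x**6 + 48*x**5 + 41*x**4 + 60*x**3 + 22*x**2 + 12*x + 9.
Integrate each monomial from 0 to 4 using ∫_0^4 c·x^n dx = c·4^(n+1)/(n+1):
  ∫_0^4 u(x)^2 dx = ∫_0^4 (4*x^8 + 4*x^7 + 5*x^6 + 14*x^5 - x^4 + 2*x^3 + 5*x^2 - 12*x + 4) dx. Term by term:
    ∫_0^4 4*x^8 dx = 1048576/9;  ∫_0^4 4*x^7 dx = 32768;  ∫_0^4 5*x^6 dx = 81920/7;
    ∫_0^4 14*x^5 dx = 28672/3;  ∫_0^4 -x^4 dx = -1024/5;  ∫_0^4 2*x^3 dx = 128;
    ∫_0^4 5*x^2 dx = 320/3;  ∫_0^4 -12*x dx = -96;  ∫_0^4 4 dx = 16.
  Sum: 1048576/9 + 32768 + 81920/7 + 28672/3 − 1024/5 + 128 + 320/3 − 96 + 16 = 53703248/315.
  ∫_0^4 u'(x)^2 dx = ∫_0^4 (64*x^6 + 48*x^5 + 41*x^4 + 60*x^3 + 22*x^2 + 12*x + 9) dx. Term by term:
    ∫_0^4 64*x^6 dx = 1048576/7;  ∫_0^4 48*x^5 dx = 32768;  ∫_0^4 41*x^4 dx = 41984/5;
    ∫_0^4 60*x^3 dx = 3840;  ∫_0^4 22*x^2 dx = 1408/3;  ∫_0^4 12*x dx = 96;
    ∫_0^4 9 dx = 36.
  Sum: 1048576/7 + 32768 + 41984/5 + 3840 + 1408/3 + 96 + 36 = 20517284/105.
Adding: ||u||_{H^1}^2 = 53703248/315 + 20517284/105 = 23051020/63.


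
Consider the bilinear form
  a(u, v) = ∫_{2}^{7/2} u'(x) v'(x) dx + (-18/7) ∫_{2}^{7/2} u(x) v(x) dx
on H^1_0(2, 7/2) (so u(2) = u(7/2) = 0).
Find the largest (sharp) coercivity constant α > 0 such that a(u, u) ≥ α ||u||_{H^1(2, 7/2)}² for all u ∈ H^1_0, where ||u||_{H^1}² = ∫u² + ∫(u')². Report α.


α = 2*(-81 + 14*π^2)/(7*(9 + 4*π^2))

Coercivity of a(·,·) on H^1_0(2, 7/2) means a(u, u) ≥ α ||u||_{H^1}² for every u ∈ H^1_0.
The interval has length L = 3/2, and Poincaré/coercivity depend only on L. Here a(u, u) = ∫(u')² + (-18/7)·∫u².
Here c = -18/7 < 0 with |c| < (π/L)² = 4*π^2/9, so coercivity still holds. The condition a(u,u) ≥ α||u||_{H^1}² reads (1−α)∫(u')² ≥ (α−c)∫u². Any admissible α is ≤ 1 (rapidly oscillating u have ∫u²/∫(u')² → 0), and α = 1 would force 0 ≥ (1−c)∫u², impossible since c < 1; so 1−α > 0. By the sharp Poincaré inequality on H^1_0 of an interval of length L, ∫(u')² ≥ (π/L)²∫u² with equality for the first sine mode sin(π(x−x₀)/L) (x₀ the left endpoint), so the inequality holds for all u iff (1−α)(π/L)² ≥ α − c, i.e. α ≤ ((π/L)² + c)/((π/L)² + 1) = (1 + c(L/π)²)/(1 + (L/π)²). (Direct route, valid since c ≤ 0: Poincaré gives c∫u² ≥ c(L/π)²∫(u')², so a(u,u) ≥ (1 + c(L/π)²)∫(u')², while ||u||_{H^1}² ≤ (1 + (L/π)²)∫(u')²; dividing yields the same α.) With (π/L)² = 4*π^2/9 and c = -18/7, the largest admissible constant is α = ((π/L)² + c)/((π/L)² + 1).
Simplifying, α = 2*(-81 + 14*π^2)/(7*(9 + 4*π^2)).


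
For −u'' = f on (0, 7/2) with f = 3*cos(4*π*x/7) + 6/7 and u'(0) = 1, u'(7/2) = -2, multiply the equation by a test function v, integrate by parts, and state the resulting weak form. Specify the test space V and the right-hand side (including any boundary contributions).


V = H^1(0, 7/2) (v unrestricted at boundary; u is determined up to an additive constant); weak form: ∫_0^7/2 u'v' dx = ∫_0^7/2 (3*cos(4*π*x/7) + 6/7) v dx − 2·v(7/2) − v(0) for all v ∈ V.

Multiply both sides by a test function v and integrate from 0 to 7/2:
  ∫_0^7/2 −u''(x) v(x) dx = ∫_0^7/2 f(x) v(x) dx.
Integrate the LHS by parts once:
  ∫_0^7/2 −u'' v dx = −[u'(x) v(x)]_0^7/2 + ∫_0^7/2 u'(x) v'(x) dx.
Thus ∫_0^7/2 u'(x) v'(x) dx = ∫_0^7/2 f(x) v(x) dx + [u'(x) v(x)]_0^7/2.
Choose V so that boundary terms are either known or forced to vanish.
u has inhomogeneous Neumann u'(0) = 1, u'(7/2) = -2. [u' v]_0^7/2 = (-2)·v(7/2) − (1)·v(0) = − 2·v(7/2) − v(0). Take V = H^1(0, 7/2); boundary term becomes part of RHS.
Weak formulation: find u (satisfying any essential BC) such that ∫_0^7/2 u'(x) v'(x) dx = ∫_0^7/2 f v dx − 2·v(7/2) − v(0) for all v ∈ V (Neumann data are natural BCs: they enter the RHS as boundary terms).
Substituting f(x) = 3*cos(4*π*x/7) + 6/7, the right-hand side is ∫_0^7/2 (3*cos(4*π*x/7) + 6/7) v dx − 2·v(7/2) − v(0).
Compatibility check (pure Neumann): taking v ≡ 1 ∈ V gives 0 = ∫_0^7/2 f dx + (-2) − (1), i.e. ∫_0^7/2 f dx must equal u'(0) − u'(7/2) = 3. Indeed ∫_0^7/2 (3*cos(4*π*x/7) + 6/7) dx = 3, so the data are compatible. The solution is then unique only up to an additive constant (fix it e.g. by requiring ∫_0^7/2 u dx = 0).


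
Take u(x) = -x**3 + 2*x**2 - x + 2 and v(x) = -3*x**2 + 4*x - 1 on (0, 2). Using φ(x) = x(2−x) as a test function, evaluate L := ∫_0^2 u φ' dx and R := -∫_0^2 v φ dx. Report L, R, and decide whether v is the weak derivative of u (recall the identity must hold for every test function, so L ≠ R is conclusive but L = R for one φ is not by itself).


LHS = 4/5, RHS = 4/5. Yes, v = u' weakly.

u(x) = -x**3 + 2*x**2 - x + 2, classical derivative u'(x) = -3*x**2 + 4*x - 1.
φ(x) = x(2−x), so φ'(x) = 2 - 2*x.
Note φ(0) = φ(2) = 0, so the boundary term u·φ vanishes.
LHS = ∫_0^2 u(x) φ'(x) dx = ∫_0^2 (2*x^4 - 6*x^3 + 6*x^2 - 6*x + 4) dx. Term by term:
  ∫_0^2 2*x^4 dx = 64/5;  ∫_0^2 -6*x^3 dx = -24;  ∫_0^2 6*x^2 dx = 16;
  ∫_0^2 -6*x dx = -12;  ∫_0^2 4 dx = 8.
Sum: 64/5 − 24 + 16 − 12 + 8 = 4/5.
So LHS = 4/5.
∫_0^2 v(x) φ(x) dx = ∫_0^2 (3*x^4 - 10*x^3 + 9*x^2 - 2*x) dx. Term by term:
  ∫_0^2 3*x^4 dx = 96/5;  ∫_0^2 -10*x^3 dx = -40;  ∫_0^2 9*x^2 dx = 24;
  ∫_0^2 -2*x dx = -4.
Sum: 96/5 − 40 + 24 − 4 = -4/5.
So RHS = -∫_0^2 v(x) φ(x) dx = 4/5.
LHS = RHS, so the identity holds for this test φ.
Moreover u is smooth here and v(x) = u'(x) = -3*x**2 + 4*x - 1 pointwise, so the identity holds for every test function. Hence v is the weak derivative of u.


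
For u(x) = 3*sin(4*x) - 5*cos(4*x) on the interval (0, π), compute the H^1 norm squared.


||u||_{H^1(0,π)}^2 = 289*π

u'(x) = 20*sin(4*x) + 12*cos(4*x).
Expand u² and (u')² and integrate term by term on (0, π), using: for integers n ≥ 1, ∫_0^π sin²(nx) dx = ∫_0^π cos²(nx) dx = π/2; for n ≠ n', ∫_0^π sin(nx)sin(n'x) dx = ∫_0^π cos(nx)cos(n'x) dx = 0; and by product-to-sum, ∫_0^π sin(nx)cos(n'x) dx = ½∫_0^π [sin((n+n')x) + sin((n−n')x)] dx, which is 0 when n+n' is even and 2n/(n²−n'²) when n+n' is odd (it need not vanish on (0, π)).
  u² squared terms: (-5)²·∫cos(4x)² dx = 25·π/2 = 25*π/2;  (3)²·∫sin(4x)² dx = 9·π/2 = 9*π/2.
  u² cross terms: 2·(-5)·(3)·∫cos(4x)·sin(4x) dx = -30·(0) = 0.
  So ∫_0^π u² dx = 25*π/2 + 9*π/2 + 0 = 17*π.
  (u')² squared terms: (12)²·∫cos(4x)² dx = 144·π/2 = 72*π;  (20)²·∫sin(4x)² dx = 400·π/2 = 200*π.
  (u')² cross terms: 2·(12)·(20)·∫cos(4x)·sin(4x) dx = 480·(0) = 0.
  So ∫_0^π (u')² dx = 72*π + 200*π + 0 = 272*π.
||u||_{H^1}^2 = (17*π) + (272*π) = 289*π.


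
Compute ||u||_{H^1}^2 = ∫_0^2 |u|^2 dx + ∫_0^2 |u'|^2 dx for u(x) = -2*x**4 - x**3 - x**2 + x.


||u||_{H^1}^2 = 146870/63

The H^1 norm (squared) on an interval (0, L) is
  ||u||_{H^1}^2 = ∫_0^L u(x)^2 dx + ∫_0^L u'(x)^2 dx.
Compute u'(x) = -8*x**3 - 3*x**2 - 2*x + 1.
Then u(x)^2 = 4*x**8 + 4*x**7 + 5*x**6 - 2*x**5 - x**4 - 2*x**3 + x**2 and u'(x)^2 = 64*x**6 + 48*x**5 + 41*x**4 - 4*x**3 - 2*x**2 - 4*x + 1.
Integrate each monomial from 0 to 2 using ∫_0^2 c·x^n dx = c·2^(n+1)/(n+1):
  ∫_0^2 u(x)^2 dx = ∫_0^2 (4*x^8 + 4*x^7 + 5*x^6 - 2*x^5 - x^4 - 2*x^3 + x^2) dx. Term by term:
    ∫_0^2 4*x^8 dx = 2048/9;  ∫_0^2 4*x^7 dx = 128;  ∫_0^2 5*x^6 dx = 640/7;
    ∫_0^2 -2*x^5 dx = -64/3;  ∫_0^2 -x^4 dx = -32/5;  ∫_0^2 -2*x^3 dx = -8;
    ∫_0^2 x^2 dx = 8/3.
  Sum: 2048/9 + 128 + 640/7 − 64/3 − 32/5 − 8 + 8/3 = 130384/315.
  ∫_0^2 u'(x)^2 dx = ∫_0^2 (64*x^6 + 48*x^5 + 41*x^4 - 4*x^3 - 2*x^2 - 4*x + 1) dx. Term by term:
    ∫_0^2 64*x^6 dx = 8192/7;  ∫_0^2 48*x^5 dx = 512;  ∫_0^2 41*x^4 dx = 1312/5;
    ∫_0^2 -4*x^3 dx = -16;  ∫_0^2 -2*x^2 dx = -16/3;  ∫_0^2 -4*x dx = -8;
    ∫_0^2 1 dx = 2.
  Sum: 8192/7 + 512 + 1312/5 − 16 − 16/3 − 8 + 2 = 201322/105.
Adding: ||u||_{H^1}^2 = 130384/315 + 201322/105 = 146870/63.


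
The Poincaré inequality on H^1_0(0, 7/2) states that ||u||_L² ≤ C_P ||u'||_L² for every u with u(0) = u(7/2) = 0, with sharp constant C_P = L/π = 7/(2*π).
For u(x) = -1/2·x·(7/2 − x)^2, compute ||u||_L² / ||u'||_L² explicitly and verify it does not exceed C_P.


||u||_L² / ||u'||_L² = sqrt(14)/4 < C_P = 7/(2*π).

u(x) = -1/2·x·(7/2 − x)^2, so u'(x) = (7 - 6*x)*(2*x - 7)/8.
u(x) = -1/2·x·(7/2 − x)^2 vanishes at x = 0 and x = 7/2, so u ∈ H^1_0(0, 7/2). Differentiate via the product rule and integrate the resulting polynomials term by term.
  ∫_0^7/2 u² dx = ∫_0^7/2 (x^6/4 - 7*x^5/2 + 147*x^4/8 - 343*x^3/8 + 2401*x^2/64) dx. Term by term:
    ∫_0^7/2 x^6/4 dx = 117649/512;  ∫_0^7/2 -7*x^5/2 dx = -823543/768;  ∫_0^7/2 147*x^4/8 dx = 2470629/1280;
    ∫_0^7/2 -343*x^3/8 dx = -823543/512;  ∫_0^7/2 2401*x^2/64 dx = 823543/1536.
  Sum: 117649/512 − 823543/768 + 2470629/1280 − 823543/512 + 823543/1536 = 117649/7680.
  ∫_0^7/2 (u')² dx = ∫_0^7/2 (9*x^4/4 - 21*x^3 + 539*x^2/8 - 343*x/4 + 2401/64) dx. Term by term:
    ∫_0^7/2 9*x^4/4 dx = 151263/640;  ∫_0^7/2 -21*x^3 dx = -50421/64;  ∫_0^7/2 539*x^2/8 dx = 184877/192;
    ∫_0^7/2 -343*x/4 dx = -16807/32;  ∫_0^7/2 2401/64 dx = 16807/128.
  Sum: 151263/640 − 50421/64 + 184877/192 − 16807/32 + 16807/128 = 16807/960.
∫_0^7/2 u² dx = 117649/7680, so ||u||_L² = 343*sqrt(30)/480.
∫_0^7/2 (u')² dx = 16807/960, so ||u'||_L² = 49*sqrt(105)/120.
Ratio ||u||_L² / ||u'||_L² = sqrt(14)/4.
Sharp Poincaré constant on H^1_0(0, 7/2) is C_P = L/π = 7/(2*π), achieved by sin(2*π/7·x).
A polynomial bump cannot attain the sharp Poincaré constant (only the first sine eigenfunction does), so the ratio is strictly less than C_P, consistent with ||u||_L² ≤ C_P ||u'||_L².


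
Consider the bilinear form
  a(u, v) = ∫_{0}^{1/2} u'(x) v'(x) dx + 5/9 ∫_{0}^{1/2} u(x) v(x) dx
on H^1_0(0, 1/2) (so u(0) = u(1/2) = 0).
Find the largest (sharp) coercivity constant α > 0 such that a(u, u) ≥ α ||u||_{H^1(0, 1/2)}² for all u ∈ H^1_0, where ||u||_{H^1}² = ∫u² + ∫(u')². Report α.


α = (5 + 36*π^2)/(9*(1 + 4*π^2))

Coercivity of a(·,·) on H^1_0(0, 1/2) means a(u, u) ≥ α ||u||_{H^1}² for every u ∈ H^1_0.
The interval has length L = 1/2, and Poincaré/coercivity depend only on L. Here a(u, u) = ∫(u')² + (5/9)·∫u².
Here 0 < c = 5/9 < 1. The condition a(u,u) ≥ α||u||_{H^1}² reads (1−α)∫(u')² ≥ (α−c)∫u². Any admissible α is ≤ 1 (rapidly oscillating u have ∫u²/∫(u')² → 0), and α = 1 would force 0 ≥ (1−c)∫u², impossible since c < 1; so 1−α > 0. By the sharp Poincaré inequality on H^1_0 of an interval of length L, ∫(u')² ≥ (π/L)²∫u² with equality for the first sine mode sin(π(x−x₀)/L) (x₀ the left endpoint), so the inequality holds for all u iff (1−α)(π/L)² ≥ α − c, i.e. α ≤ ((π/L)² + c)/((π/L)² + 1) = (1 + c(L/π)²)/(1 + (L/π)²). With (π/L)² = 4*π^2 and c = 5/9, the largest admissible constant is α = ((π/L)² + c)/((π/L)² + 1).
Simplifying, α = (5 + 36*π^2)/(9*(1 + 4*π^2)).


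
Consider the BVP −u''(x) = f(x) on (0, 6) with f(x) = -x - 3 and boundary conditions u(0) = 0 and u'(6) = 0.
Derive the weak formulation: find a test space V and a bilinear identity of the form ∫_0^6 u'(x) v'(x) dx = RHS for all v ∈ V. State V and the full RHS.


V = {v ∈ H^1(0, 6) : v(0) = 0} (test functions vanish at x = 0 where u is specified); weak form: ∫_0^6 u'v' dx = ∫_0^6 (-x - 3) v dx for all v ∈ V.

Multiply both sides by a test function v and integrate from 0 to 6:
  ∫_0^6 −u''(x) v(x) dx = ∫_0^6 f(x) v(x) dx.
Integrate the LHS by parts once:
  ∫_0^6 −u'' v dx = −[u'(x) v(x)]_0^6 + ∫_0^6 u'(x) v'(x) dx.
Thus ∫_0^6 u'(x) v'(x) dx = ∫_0^6 f(x) v(x) dx + [u'(x) v(x)]_0^6.
Choose V so that boundary terms are either known or forced to vanish.
Mixed BC: u(0) = 0 (Dirichlet) and u'(6) = 0 (Neumann). Define V = {v ∈ H^1(0, 6) : v(0) = 0}. Then [u' v]_0^6 = u'(6)·v(6) − u'(0)·0 = 0.
Weak formulation: find u (satisfying any essential BC) such that ∫_0^6 u'(x) v'(x) dx = ∫_0^6 f v dx for all v ∈ V (Dirichlet at 0 absorbed into V; the Neumann datum at x = 6 is zero, so no boundary term remains).
Substituting f(x) = -x - 3, the right-hand side is ∫_0^6 (-x - 3) v dx.
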